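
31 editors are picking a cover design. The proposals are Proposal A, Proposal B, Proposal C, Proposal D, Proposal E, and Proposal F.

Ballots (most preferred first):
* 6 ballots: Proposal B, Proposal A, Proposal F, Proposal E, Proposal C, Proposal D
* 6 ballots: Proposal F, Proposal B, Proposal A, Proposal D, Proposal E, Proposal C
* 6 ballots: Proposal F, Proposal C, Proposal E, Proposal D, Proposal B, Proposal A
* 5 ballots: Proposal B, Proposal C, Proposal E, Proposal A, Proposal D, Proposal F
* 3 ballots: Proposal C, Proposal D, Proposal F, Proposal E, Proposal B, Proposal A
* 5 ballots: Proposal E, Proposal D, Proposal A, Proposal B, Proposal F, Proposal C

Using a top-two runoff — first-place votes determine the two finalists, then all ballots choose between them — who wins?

Proposal B

Round 1 first-place votes: Proposal A 0, Proposal B 11, Proposal C 3, Proposal D 0, Proposal E 5, Proposal F 12. Proposal F and Proposal B advance.
Runoff: Proposal F is ranked above Proposal B on 15 ballots, Proposal B above Proposal F on 16.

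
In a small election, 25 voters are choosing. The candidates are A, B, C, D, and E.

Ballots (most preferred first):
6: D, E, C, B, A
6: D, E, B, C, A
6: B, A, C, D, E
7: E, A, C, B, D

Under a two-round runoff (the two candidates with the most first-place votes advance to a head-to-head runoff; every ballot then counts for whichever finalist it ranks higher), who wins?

D

Round 1 first-place votes: A 0, B 6, C 0, D 12, E 7. D and E advance.
Runoff: D is ranked above E on 18 ballots, E above D on 7.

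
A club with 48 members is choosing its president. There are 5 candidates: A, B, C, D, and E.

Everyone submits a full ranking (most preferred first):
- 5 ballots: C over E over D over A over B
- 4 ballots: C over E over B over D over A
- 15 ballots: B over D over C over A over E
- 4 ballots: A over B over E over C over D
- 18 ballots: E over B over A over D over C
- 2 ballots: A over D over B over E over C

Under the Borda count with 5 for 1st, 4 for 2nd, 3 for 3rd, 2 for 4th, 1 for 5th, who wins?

A: 5×2 + 4×1 + 15×2 + 4×5 + 18×3 + 2×5 = 128
B: 5×1 + 4×3 + 15×5 + 4×4 + 18×4 + 2×3 = 186
C: 5×5 + 4×5 + 15×3 + 4×2 + 18×1 + 2×1 = 118
D: 5×3 + 4×2 + 15×4 + 4×1 + 18×2 + 2×4 = 131
E: 5×4 + 4×4 + 15×1 + 4×3 + 18×5 + 2×2 = 157

B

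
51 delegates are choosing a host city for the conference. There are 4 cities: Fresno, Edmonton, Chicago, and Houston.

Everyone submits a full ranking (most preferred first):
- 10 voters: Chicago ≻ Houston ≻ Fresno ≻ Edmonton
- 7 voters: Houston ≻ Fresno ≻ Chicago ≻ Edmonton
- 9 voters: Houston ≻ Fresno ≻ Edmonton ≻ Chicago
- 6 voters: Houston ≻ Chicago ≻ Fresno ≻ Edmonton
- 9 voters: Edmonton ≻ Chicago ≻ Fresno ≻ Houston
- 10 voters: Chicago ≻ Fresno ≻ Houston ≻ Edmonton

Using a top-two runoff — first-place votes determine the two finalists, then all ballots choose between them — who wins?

Round 1 first-place votes: Fresno 0, Edmonton 9, Chicago 20, Houston 22. Houston and Chicago advance.
Runoff: Houston is ranked above Chicago on 22 ballots, Chicago above Houston on 29.

Chicago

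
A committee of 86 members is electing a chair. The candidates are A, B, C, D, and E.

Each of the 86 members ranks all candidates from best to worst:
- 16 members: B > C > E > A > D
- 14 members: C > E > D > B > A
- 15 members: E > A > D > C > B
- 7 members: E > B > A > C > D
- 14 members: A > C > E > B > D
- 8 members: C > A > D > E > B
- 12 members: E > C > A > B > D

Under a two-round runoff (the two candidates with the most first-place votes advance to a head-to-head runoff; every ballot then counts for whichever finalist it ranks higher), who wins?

Round 1 first-place votes: A 14, B 16, C 22, D 0, E 34. E and C advance.
Runoff: E is ranked above C on 34 ballots, C above E on 52.

C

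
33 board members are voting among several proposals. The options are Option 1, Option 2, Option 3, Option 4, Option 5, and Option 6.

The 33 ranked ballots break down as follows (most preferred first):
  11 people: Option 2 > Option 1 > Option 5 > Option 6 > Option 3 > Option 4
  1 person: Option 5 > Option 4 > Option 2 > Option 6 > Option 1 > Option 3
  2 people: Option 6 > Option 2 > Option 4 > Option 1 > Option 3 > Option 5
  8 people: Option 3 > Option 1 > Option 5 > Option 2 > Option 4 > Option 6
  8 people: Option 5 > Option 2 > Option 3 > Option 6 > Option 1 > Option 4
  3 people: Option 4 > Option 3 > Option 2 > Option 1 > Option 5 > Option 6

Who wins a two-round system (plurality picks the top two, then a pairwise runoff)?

Option 5

Round 1 first-place votes: Option 1 0, Option 2 11, Option 3 8, Option 4 3, Option 5 9, Option 6 2. Option 2 and Option 5 advance.
Runoff: Option 2 is ranked above Option 5 on 16 ballots, Option 5 above Option 2 on 17.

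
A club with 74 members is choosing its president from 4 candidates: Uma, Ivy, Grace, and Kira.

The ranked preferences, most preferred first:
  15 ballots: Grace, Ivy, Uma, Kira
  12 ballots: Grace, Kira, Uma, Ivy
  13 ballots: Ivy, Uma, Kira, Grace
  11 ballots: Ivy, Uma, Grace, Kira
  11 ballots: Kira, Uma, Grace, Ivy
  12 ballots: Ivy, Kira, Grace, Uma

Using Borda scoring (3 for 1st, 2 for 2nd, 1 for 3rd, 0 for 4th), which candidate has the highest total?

Uma: 15×1 + 12×1 + 13×2 + 11×2 + 11×2 + 12×0 = 97
Ivy: 15×2 + 12×0 + 13×3 + 11×3 + 11×0 + 12×3 = 138
Grace: 15×3 + 12×3 + 13×0 + 11×1 + 11×1 + 12×1 = 115
Kira: 15×0 + 12×2 + 13×1 + 11×0 + 11×3 + 12×2 = 94

Ivy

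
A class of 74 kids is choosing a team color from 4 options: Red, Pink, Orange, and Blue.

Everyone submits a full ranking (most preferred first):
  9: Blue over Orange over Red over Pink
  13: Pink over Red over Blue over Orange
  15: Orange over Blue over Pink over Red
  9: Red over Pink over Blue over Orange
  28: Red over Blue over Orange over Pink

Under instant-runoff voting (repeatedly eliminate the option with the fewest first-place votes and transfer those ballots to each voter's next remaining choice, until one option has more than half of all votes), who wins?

Round 1: Red 37, Pink 13, Orange 15, Blue 9. Blue eliminated.
Round 2: Red 37, Pink 13, Orange 24. Pink eliminated.
Round 3: Red 50, Orange 24. Red has a majority (≥38).

Red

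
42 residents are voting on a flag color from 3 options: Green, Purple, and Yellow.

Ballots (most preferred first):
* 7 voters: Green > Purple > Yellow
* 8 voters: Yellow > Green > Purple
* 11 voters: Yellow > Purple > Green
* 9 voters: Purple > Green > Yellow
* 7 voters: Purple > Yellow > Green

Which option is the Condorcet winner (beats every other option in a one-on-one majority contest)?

Purple vs Green: 27–15
Purple vs Yellow: 23–19
Purple beats every other option.

Purple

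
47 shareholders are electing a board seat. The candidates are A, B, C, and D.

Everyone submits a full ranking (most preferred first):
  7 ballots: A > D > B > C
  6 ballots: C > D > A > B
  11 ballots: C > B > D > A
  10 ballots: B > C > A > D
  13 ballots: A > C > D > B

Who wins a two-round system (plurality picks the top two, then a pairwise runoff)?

C

Round 1 first-place votes: A 20, B 10, C 17, D 0. A and C advance.
Runoff: A is ranked above C on 20 ballots, C above A on 27.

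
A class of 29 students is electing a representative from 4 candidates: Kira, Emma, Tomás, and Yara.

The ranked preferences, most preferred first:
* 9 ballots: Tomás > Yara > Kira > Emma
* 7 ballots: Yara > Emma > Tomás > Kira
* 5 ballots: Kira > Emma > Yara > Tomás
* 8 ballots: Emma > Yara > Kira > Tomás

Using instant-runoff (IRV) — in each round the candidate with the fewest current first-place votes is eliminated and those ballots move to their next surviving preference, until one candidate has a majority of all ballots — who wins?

Round 1: Kira 5, Emma 8, Tomás 9, Yara 7. Kira eliminated.
Round 2: Emma 13, Tomás 9, Yara 7. Yara eliminated.
Round 3: Emma 20, Tomás 9. Emma has a majority (≥15).

Emma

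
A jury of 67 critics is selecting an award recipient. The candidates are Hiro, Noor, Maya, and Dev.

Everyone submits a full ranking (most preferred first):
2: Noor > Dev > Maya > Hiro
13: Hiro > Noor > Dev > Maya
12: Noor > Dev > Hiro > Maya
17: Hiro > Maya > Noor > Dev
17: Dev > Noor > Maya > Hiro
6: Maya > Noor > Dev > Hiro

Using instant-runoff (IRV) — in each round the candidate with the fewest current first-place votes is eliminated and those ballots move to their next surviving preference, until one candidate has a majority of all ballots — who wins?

Round 1: Hiro 30, Noor 14, Maya 6, Dev 17. Maya eliminated.
Round 2: Hiro 30, Noor 20, Dev 17. Dev eliminated.
Round 3: Hiro 30, Noor 37. Noor has a majority (≥34).

Noor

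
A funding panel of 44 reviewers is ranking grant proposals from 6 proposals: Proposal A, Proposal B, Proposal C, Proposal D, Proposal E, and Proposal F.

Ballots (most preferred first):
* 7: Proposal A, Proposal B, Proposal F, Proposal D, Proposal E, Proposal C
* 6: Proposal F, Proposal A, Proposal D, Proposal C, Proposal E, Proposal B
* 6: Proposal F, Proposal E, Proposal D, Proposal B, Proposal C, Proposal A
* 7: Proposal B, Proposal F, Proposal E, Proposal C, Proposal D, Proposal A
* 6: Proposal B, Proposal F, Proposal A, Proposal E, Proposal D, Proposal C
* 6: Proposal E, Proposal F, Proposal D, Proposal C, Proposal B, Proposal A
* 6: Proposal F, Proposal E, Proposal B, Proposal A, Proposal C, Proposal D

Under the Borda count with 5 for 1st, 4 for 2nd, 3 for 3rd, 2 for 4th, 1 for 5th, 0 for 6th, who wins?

Proposal F

Proposal A: 7×5 + 6×4 + 6×0 + 7×0 + 6×3 + 6×0 + 6×2 = 89
Proposal B: 7×4 + 6×0 + 6×2 + 7×5 + 6×5 + 6×1 + 6×3 = 129
Proposal C: 7×0 + 6×2 + 6×1 + 7×2 + 6×0 + 6×2 + 6×1 = 50
Proposal D: 7×2 + 6×3 + 6×3 + 7×1 + 6×1 + 6×3 + 6×0 = 81
Proposal E: 7×1 + 6×1 + 6×4 + 7×3 + 6×2 + 6×5 + 6×4 = 124
Proposal F: 7×3 + 6×5 + 6×5 + 7×4 + 6×4 + 6×4 + 6×5 = 187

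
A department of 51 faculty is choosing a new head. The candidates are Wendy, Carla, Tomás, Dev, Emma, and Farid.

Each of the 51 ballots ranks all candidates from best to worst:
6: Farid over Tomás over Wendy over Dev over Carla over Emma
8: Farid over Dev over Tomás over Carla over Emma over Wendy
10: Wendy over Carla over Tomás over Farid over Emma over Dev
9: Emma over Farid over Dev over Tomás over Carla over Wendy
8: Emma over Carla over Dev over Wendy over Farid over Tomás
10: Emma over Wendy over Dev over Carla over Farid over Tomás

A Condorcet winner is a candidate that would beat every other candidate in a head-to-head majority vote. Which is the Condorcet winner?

Emma vs Wendy: 35–16
Emma vs Carla: 27–24
Emma vs Tomás: 27–24
Emma vs Dev: 37–14
Emma vs Farid: 27–24
Emma beats every other candidate.

Emma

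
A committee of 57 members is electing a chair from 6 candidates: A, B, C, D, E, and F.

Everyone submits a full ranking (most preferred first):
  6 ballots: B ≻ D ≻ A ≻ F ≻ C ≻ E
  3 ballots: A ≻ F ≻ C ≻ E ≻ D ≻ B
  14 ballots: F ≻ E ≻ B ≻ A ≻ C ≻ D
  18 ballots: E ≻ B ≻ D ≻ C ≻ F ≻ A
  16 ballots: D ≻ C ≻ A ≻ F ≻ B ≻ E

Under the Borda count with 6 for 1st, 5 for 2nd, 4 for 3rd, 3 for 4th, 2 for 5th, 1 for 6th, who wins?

D

A: 6×4 + 3×6 + 14×3 + 18×1 + 16×4 = 166
B: 6×6 + 3×1 + 14×4 + 18×5 + 16×2 = 217
C: 6×2 + 3×4 + 14×2 + 18×3 + 16×5 = 186
D: 6×5 + 3×2 + 14×1 + 18×4 + 16×6 = 218
E: 6×1 + 3×3 + 14×5 + 18×6 + 16×1 = 209
F: 6×3 + 3×5 + 14×6 + 18×2 + 16×3 = 201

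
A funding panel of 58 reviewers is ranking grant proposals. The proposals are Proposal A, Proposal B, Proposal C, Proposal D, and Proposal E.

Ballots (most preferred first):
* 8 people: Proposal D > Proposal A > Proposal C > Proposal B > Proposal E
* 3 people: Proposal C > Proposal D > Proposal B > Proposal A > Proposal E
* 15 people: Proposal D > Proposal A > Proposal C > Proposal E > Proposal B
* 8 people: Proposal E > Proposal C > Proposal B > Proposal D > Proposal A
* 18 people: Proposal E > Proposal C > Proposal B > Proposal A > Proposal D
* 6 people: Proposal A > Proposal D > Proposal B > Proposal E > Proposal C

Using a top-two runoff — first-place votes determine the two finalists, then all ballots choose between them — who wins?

Round 1 first-place votes: Proposal A 6, Proposal B 0, Proposal C 3, Proposal D 23, Proposal E 26. Proposal E and Proposal D advance.
Runoff: Proposal E is ranked above Proposal D on 26 ballots, Proposal D above Proposal E on 32.

Proposal D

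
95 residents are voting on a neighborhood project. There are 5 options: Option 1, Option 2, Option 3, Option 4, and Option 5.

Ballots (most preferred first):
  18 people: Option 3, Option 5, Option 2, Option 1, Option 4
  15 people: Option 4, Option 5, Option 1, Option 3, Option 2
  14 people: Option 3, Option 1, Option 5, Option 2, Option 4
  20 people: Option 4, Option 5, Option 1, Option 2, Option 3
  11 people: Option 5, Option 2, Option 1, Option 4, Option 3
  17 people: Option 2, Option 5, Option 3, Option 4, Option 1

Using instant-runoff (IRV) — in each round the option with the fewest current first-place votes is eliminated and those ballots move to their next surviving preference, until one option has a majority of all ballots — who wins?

Option 3

Round 1: Option 1 0, Option 2 17, Option 3 32, Option 4 35, Option 5 11. Option 1 eliminated.
Round 2: Option 2 17, Option 3 32, Option 4 35, Option 5 11. Option 5 eliminated.
Round 3: Option 2 28, Option 3 32, Option 4 35. Option 2 eliminated.
Round 4: Option 3 49, Option 4 46. Option 3 has a majority (≥48).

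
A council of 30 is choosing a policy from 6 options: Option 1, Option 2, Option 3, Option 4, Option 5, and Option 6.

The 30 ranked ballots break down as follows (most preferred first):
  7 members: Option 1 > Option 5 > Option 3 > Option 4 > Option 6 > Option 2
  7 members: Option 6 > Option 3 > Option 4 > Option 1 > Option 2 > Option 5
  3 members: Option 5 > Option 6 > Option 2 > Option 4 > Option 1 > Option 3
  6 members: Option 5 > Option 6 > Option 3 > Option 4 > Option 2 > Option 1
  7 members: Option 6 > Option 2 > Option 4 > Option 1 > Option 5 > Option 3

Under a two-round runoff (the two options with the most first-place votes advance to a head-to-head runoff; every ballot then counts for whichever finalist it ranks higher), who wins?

Round 1 first-place votes: Option 1 7, Option 2 0, Option 3 0, Option 4 0, Option 5 9, Option 6 14. Option 6 and Option 5 advance.
Runoff: Option 6 is ranked above Option 5 on 14 ballots, Option 5 above Option 6 on 16.

Option 5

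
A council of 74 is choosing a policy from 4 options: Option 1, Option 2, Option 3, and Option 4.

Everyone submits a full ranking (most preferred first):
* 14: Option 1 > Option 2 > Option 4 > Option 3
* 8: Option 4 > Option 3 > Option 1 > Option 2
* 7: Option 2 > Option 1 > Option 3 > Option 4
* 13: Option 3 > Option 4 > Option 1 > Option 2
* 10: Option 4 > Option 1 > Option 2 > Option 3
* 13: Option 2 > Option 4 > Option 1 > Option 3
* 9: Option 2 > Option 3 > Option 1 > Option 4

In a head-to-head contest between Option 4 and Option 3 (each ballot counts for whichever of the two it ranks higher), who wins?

Option 4 is ranked above Option 3 on 45 ballots; Option 3 above Option 4 on 29.

Option 4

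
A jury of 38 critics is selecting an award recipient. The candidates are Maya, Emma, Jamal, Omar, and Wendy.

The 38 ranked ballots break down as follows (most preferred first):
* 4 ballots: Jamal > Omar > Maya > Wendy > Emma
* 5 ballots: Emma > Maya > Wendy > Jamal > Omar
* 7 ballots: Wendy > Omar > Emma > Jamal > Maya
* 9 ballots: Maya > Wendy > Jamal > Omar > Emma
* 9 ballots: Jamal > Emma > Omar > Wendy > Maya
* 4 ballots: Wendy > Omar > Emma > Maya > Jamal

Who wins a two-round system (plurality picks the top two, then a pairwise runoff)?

Round 1 first-place votes: Maya 9, Emma 5, Jamal 13, Omar 0, Wendy 11. Jamal and Wendy advance.
Runoff: Jamal is ranked above Wendy on 13 ballots, Wendy above Jamal on 25.

Wendy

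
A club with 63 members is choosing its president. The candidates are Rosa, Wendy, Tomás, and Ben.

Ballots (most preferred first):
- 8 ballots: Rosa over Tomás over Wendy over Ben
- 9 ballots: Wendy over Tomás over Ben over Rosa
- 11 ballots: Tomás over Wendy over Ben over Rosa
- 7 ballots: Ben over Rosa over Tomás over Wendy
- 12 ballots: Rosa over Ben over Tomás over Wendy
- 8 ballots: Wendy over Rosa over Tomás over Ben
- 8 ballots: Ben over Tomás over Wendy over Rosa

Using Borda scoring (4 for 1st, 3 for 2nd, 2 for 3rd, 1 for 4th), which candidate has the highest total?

Rosa: 8×4 + 9×1 + 11×1 + 7×3 + 12×4 + 8×3 + 8×1 = 153
Wendy: 8×2 + 9×4 + 11×3 + 7×1 + 12×1 + 8×4 + 8×2 = 152
Tomás: 8×3 + 9×3 + 11×4 + 7×2 + 12×2 + 8×2 + 8×3 = 173
Ben: 8×1 + 9×2 + 11×2 + 7×4 + 12×3 + 8×1 + 8×4 = 152

Tomás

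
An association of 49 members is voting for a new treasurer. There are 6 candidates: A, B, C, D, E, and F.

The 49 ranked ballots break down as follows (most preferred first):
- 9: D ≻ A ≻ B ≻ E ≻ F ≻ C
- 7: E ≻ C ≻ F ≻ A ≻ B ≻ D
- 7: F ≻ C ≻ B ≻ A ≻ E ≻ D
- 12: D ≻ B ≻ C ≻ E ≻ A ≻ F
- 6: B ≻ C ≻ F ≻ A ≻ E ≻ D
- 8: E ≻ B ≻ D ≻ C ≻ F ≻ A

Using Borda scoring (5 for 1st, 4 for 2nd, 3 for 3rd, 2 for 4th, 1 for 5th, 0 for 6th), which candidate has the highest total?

B

A: 9×4 + 7×2 + 7×2 + 12×1 + 6×2 + 8×0 = 88
B: 9×3 + 7×1 + 7×3 + 12×4 + 6×5 + 8×4 = 165
C: 9×0 + 7×4 + 7×4 + 12×3 + 6×4 + 8×2 = 132
D: 9×5 + 7×0 + 7×0 + 12×5 + 6×0 + 8×3 = 129
E: 9×2 + 7×5 + 7×1 + 12×2 + 6×1 + 8×5 = 130
F: 9×1 + 7×3 + 7×5 + 12×0 + 6×3 + 8×1 = 91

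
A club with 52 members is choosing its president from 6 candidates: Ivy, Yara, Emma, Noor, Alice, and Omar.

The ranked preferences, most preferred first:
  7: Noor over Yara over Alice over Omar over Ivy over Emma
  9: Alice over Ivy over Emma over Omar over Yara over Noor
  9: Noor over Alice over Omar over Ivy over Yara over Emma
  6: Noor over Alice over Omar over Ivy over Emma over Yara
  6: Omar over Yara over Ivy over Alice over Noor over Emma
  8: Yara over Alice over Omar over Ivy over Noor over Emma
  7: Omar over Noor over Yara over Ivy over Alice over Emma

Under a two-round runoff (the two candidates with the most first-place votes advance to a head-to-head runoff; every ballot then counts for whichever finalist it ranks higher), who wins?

Round 1 first-place votes: Ivy 0, Yara 8, Emma 0, Noor 22, Alice 9, Omar 13. Noor and Omar advance.
Runoff: Noor is ranked above Omar on 22 ballots, Omar above Noor on 30.

Omar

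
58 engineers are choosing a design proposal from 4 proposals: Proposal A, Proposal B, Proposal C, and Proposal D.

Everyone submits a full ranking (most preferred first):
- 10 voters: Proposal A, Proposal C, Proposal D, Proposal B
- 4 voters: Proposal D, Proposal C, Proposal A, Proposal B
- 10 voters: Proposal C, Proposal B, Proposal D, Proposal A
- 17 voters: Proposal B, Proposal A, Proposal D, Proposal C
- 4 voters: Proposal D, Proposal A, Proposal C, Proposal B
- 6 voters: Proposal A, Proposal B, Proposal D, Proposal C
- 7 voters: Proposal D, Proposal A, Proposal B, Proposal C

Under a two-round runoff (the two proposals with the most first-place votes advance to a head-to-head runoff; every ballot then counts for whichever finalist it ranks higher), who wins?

Proposal A

Round 1 first-place votes: Proposal A 16, Proposal B 17, Proposal C 10, Proposal D 15. Proposal B and Proposal A advance.
Runoff: Proposal B is ranked above Proposal A on 27 ballots, Proposal A above Proposal B on 31.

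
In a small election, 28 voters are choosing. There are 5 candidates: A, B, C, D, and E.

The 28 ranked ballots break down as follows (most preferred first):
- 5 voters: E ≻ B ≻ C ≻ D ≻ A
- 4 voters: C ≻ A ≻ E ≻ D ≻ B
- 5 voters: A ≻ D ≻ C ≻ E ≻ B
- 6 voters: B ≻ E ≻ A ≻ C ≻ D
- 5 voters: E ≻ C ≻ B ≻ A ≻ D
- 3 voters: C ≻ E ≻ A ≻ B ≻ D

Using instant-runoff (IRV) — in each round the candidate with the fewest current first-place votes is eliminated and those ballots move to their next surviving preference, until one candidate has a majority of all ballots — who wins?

E

Round 1: A 5, B 6, C 7, D 0, E 10. D eliminated.
Round 2: A 5, B 6, C 7, E 10. A eliminated.
Round 3: B 6, C 12, E 10. B eliminated.
Round 4: C 12, E 16. E has a majority (≥15).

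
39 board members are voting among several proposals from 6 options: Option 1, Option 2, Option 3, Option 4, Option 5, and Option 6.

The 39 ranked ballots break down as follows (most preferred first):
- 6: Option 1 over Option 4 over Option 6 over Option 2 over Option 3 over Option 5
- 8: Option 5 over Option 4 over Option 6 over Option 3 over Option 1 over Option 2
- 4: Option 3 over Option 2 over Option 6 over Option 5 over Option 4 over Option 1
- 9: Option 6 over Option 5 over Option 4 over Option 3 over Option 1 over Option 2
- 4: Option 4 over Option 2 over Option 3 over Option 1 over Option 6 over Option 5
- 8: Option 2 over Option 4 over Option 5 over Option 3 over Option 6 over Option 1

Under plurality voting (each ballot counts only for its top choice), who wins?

Option 6

First-place votes: Option 1 6, Option 2 8, Option 3 4, Option 4 4, Option 5 8, Option 6 9.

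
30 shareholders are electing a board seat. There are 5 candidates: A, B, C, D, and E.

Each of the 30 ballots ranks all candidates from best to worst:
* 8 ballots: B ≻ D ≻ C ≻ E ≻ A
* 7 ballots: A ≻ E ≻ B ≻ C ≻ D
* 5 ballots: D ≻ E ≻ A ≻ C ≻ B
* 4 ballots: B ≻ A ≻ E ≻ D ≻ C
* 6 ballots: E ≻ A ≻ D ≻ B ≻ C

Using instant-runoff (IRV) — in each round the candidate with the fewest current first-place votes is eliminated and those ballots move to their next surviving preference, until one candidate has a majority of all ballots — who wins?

Round 1: A 7, B 12, C 0, D 5, E 6. C eliminated.
Round 2: A 7, B 12, D 5, E 6. D eliminated.
Round 3: A 7, B 12, E 11. A eliminated.
Round 4: B 12, E 18. E has a majority (≥16).

E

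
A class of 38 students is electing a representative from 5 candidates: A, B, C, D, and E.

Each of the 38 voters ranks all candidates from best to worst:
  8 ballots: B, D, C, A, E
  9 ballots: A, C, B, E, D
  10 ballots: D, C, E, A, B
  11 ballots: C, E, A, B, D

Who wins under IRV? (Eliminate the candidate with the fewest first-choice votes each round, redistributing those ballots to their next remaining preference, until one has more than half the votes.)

C

Round 1: A 9, B 8, C 11, D 10, E 0. E eliminated.
Round 2: A 9, B 8, C 11, D 10. B eliminated.
Round 3: A 9, C 11, D 18. A eliminated.
Round 4: C 20, D 18. C has a majority (≥20).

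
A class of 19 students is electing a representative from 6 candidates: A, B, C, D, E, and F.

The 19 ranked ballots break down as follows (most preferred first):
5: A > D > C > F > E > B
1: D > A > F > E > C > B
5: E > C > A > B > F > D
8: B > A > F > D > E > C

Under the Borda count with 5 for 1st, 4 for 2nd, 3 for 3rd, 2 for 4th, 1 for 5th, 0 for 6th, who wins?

A

A: 5×5 + 1×4 + 5×3 + 8×4 = 76
B: 5×0 + 1×0 + 5×2 + 8×5 = 50
C: 5×3 + 1×1 + 5×4 + 8×0 = 36
D: 5×4 + 1×5 + 5×0 + 8×2 = 41
E: 5×1 + 1×2 + 5×5 + 8×1 = 40
F: 5×2 + 1×3 + 5×1 + 8×3 = 42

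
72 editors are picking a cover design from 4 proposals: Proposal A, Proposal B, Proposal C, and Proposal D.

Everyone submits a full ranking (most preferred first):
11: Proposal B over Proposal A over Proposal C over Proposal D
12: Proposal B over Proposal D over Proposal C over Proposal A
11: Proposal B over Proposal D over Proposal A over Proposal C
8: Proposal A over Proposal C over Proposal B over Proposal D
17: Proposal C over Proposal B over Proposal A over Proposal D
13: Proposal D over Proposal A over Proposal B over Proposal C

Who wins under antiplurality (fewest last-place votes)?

Last-place votes: Proposal A 12, Proposal B 0, Proposal C 24, Proposal D 36.

Proposal B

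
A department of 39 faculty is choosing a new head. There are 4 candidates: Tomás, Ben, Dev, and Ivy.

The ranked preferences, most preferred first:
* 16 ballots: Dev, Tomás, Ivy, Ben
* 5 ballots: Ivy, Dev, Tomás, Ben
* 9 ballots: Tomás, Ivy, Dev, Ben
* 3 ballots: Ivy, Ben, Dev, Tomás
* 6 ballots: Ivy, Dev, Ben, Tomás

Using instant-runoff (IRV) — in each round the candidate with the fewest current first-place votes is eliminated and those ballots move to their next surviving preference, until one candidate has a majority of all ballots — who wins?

Ivy

Round 1: Tomás 9, Ben 0, Dev 16, Ivy 14. Ben eliminated.
Round 2: Tomás 9, Dev 16, Ivy 14. Tomás eliminated.
Round 3: Dev 16, Ivy 23. Ivy has a majority (≥20).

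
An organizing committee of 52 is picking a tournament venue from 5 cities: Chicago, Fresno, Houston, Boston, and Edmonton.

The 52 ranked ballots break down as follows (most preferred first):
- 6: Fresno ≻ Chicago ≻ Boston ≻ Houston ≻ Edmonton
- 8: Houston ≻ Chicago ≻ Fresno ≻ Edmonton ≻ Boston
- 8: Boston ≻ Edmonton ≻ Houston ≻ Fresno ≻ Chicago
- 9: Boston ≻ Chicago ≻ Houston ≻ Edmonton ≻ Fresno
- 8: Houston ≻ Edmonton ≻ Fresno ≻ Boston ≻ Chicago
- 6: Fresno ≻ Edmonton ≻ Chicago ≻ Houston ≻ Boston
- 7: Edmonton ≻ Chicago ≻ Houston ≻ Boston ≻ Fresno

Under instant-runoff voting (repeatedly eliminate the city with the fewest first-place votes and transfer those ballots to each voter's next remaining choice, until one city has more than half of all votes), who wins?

Round 1: Chicago 0, Fresno 12, Houston 16, Boston 17, Edmonton 7. Chicago eliminated.
Round 2: Fresno 12, Houston 16, Boston 17, Edmonton 7. Edmonton eliminated.
Round 3: Fresno 12, Houston 23, Boston 17. Fresno eliminated.
Round 4: Houston 29, Boston 23. Houston has a majority (≥27).

Houston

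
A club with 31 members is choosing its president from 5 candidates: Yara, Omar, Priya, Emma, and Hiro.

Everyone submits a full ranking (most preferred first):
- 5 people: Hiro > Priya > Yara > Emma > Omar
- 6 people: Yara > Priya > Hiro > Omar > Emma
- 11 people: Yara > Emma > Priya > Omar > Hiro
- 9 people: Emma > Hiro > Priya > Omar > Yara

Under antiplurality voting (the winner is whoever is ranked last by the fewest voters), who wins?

Priya

Last-place votes: Yara 9, Omar 5, Priya 0, Emma 6, Hiro 11.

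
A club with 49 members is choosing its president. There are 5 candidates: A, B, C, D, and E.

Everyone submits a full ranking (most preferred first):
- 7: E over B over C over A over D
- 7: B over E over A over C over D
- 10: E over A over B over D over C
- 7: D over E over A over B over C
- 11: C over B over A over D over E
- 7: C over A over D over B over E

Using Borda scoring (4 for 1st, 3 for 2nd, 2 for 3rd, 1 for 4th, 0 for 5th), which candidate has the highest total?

B

A: 7×1 + 7×2 + 10×3 + 7×2 + 11×2 + 7×3 = 108
B: 7×3 + 7×4 + 10×2 + 7×1 + 11×3 + 7×1 = 116
C: 7×2 + 7×1 + 10×0 + 7×0 + 11×4 + 7×4 = 93
D: 7×0 + 7×0 + 10×1 + 7×4 + 11×1 + 7×2 = 63
E: 7×4 + 7×3 + 10×4 + 7×3 + 11×0 + 7×0 = 110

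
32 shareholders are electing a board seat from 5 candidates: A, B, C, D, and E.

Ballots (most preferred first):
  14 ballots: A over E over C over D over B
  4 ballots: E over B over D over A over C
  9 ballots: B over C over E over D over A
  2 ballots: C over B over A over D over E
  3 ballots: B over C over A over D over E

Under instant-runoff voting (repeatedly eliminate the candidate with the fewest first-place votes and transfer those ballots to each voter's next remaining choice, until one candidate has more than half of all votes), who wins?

Round 1: A 14, B 12, C 2, D 0, E 4. D eliminated.
Round 2: A 14, B 12, C 2, E 4. C eliminated.
Round 3: A 14, B 14, E 4. E eliminated.
Round 4: A 14, B 18. B has a majority (≥17).

B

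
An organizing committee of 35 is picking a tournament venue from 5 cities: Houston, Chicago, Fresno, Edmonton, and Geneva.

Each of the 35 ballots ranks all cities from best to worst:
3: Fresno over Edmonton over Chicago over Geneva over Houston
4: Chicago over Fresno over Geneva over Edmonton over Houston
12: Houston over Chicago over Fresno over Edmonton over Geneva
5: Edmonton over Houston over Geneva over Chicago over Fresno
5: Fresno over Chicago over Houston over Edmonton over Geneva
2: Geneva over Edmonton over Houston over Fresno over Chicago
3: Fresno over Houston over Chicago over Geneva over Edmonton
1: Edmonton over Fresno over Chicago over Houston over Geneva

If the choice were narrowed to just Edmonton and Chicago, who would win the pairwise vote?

Chicago

Edmonton is ranked above Chicago on 11 ballots; Chicago above Edmonton on 24.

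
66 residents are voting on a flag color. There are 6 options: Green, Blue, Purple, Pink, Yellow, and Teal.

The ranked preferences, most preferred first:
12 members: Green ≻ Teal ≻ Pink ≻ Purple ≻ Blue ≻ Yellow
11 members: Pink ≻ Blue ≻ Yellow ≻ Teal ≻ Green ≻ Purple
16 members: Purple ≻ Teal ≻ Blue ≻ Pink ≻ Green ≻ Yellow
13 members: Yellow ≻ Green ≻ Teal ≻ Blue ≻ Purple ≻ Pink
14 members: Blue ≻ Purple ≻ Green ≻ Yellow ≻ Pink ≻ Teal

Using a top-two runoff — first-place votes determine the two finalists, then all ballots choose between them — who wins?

Blue

Round 1 first-place votes: Green 12, Blue 14, Purple 16, Pink 11, Yellow 13, Teal 0. Purple and Blue advance.
Runoff: Purple is ranked above Blue on 28 ballots, Blue above Purple on 38.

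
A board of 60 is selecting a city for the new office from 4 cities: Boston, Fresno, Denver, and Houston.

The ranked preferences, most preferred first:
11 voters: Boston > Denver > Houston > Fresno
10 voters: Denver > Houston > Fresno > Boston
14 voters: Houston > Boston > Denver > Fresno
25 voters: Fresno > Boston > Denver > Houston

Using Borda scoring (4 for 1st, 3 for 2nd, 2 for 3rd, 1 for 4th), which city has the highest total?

Boston: 11×4 + 10×1 + 14×3 + 25×3 = 171
Fresno: 11×1 + 10×2 + 14×1 + 25×4 = 145
Denver: 11×3 + 10×4 + 14×2 + 25×2 = 151
Houston: 11×2 + 10×3 + 14×4 + 25×1 = 133

Boston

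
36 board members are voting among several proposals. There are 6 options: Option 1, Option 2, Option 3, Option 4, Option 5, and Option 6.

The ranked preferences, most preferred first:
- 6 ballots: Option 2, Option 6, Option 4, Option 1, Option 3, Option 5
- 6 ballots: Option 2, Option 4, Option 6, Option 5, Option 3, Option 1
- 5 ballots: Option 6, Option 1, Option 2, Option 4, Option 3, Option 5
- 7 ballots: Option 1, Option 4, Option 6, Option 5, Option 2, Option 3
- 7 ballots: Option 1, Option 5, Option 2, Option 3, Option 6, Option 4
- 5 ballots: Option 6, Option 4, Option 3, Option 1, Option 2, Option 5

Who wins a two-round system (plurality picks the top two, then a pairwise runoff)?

Option 1

Round 1 first-place votes: Option 1 14, Option 2 12, Option 3 0, Option 4 0, Option 5 0, Option 6 10. Option 1 and Option 2 advance.
Runoff: Option 1 is ranked above Option 2 on 24 ballots, Option 2 above Option 1 on 12.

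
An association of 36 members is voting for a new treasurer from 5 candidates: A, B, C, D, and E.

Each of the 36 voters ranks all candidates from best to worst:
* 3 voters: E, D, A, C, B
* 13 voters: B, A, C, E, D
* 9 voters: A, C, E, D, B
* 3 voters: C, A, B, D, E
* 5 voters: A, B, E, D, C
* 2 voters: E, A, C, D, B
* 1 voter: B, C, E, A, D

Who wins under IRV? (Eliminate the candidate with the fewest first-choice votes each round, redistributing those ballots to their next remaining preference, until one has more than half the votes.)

Round 1: A 14, B 14, C 3, D 0, E 5. D eliminated.
Round 2: A 14, B 14, C 3, E 5. C eliminated.
Round 3: A 17, B 14, E 5. E eliminated.
Round 4: A 22, B 14. A has a majority (≥19).

A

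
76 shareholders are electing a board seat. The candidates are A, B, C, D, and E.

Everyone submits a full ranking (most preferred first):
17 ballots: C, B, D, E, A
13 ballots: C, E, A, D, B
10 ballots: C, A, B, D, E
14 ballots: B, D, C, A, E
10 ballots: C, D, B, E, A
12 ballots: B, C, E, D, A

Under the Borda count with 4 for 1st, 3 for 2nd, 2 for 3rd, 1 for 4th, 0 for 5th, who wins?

C

A: 17×0 + 13×2 + 10×3 + 14×1 + 10×0 + 12×0 = 70
B: 17×3 + 13×0 + 10×2 + 14×4 + 10×2 + 12×4 = 195
C: 17×4 + 13×4 + 10×4 + 14×2 + 10×4 + 12×3 = 264
D: 17×2 + 13×1 + 10×1 + 14×3 + 10×3 + 12×1 = 141
E: 17×1 + 13×3 + 10×0 + 14×0 + 10×1 + 12×2 = 90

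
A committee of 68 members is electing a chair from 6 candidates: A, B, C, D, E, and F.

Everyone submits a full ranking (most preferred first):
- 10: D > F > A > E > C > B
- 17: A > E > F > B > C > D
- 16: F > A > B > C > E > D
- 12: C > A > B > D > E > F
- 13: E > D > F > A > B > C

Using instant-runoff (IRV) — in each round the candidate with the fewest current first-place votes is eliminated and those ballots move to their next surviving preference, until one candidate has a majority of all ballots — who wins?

Round 1: A 17, B 0, C 12, D 10, E 13, F 16. B eliminated.
Round 2: A 17, C 12, D 10, E 13, F 16. D eliminated.
Round 3: A 17, C 12, E 13, F 26. C eliminated.
Round 4: A 29, E 13, F 26. E eliminated.
Round 5: A 29, F 39. F has a majority (≥35).

F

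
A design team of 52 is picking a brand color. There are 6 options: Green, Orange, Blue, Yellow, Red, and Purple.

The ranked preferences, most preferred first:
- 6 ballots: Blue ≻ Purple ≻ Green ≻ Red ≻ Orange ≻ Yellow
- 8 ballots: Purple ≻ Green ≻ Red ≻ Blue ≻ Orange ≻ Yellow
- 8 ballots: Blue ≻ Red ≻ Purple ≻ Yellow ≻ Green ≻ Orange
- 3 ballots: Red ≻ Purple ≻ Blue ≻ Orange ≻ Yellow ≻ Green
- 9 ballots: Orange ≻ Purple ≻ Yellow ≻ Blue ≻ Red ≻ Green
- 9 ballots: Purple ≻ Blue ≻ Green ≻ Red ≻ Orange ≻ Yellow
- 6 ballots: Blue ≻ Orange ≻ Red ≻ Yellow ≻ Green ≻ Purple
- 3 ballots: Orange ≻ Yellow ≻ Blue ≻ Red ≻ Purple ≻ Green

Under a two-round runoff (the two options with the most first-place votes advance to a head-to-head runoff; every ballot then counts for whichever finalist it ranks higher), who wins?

Round 1 first-place votes: Green 0, Orange 12, Blue 20, Yellow 0, Red 3, Purple 17. Blue and Purple advance.
Runoff: Blue is ranked above Purple on 23 ballots, Purple above Blue on 29.

Purple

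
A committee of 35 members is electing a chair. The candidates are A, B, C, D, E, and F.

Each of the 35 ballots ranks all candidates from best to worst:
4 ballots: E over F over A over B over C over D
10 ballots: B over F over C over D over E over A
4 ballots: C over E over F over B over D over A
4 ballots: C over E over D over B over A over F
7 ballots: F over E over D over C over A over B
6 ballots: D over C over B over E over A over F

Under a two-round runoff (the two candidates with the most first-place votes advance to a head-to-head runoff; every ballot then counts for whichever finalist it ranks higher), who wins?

Round 1 first-place votes: A 0, B 10, C 8, D 6, E 4, F 7. B and C advance.
Runoff: B is ranked above C on 14 ballots, C above B on 21.

C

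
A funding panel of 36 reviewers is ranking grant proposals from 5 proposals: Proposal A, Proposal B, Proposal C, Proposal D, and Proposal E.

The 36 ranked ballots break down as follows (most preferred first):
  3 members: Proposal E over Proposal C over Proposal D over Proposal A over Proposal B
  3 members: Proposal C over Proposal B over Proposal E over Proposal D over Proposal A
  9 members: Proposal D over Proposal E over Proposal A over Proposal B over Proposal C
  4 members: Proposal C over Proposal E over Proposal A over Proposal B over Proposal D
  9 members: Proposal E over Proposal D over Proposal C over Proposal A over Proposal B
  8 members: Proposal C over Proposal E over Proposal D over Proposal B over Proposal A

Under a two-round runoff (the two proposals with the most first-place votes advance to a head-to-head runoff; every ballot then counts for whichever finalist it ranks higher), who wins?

Round 1 first-place votes: Proposal A 0, Proposal B 0, Proposal C 15, Proposal D 9, Proposal E 12. Proposal C and Proposal E advance.
Runoff: Proposal C is ranked above Proposal E on 15 ballots, Proposal E above Proposal C on 21.

Proposal E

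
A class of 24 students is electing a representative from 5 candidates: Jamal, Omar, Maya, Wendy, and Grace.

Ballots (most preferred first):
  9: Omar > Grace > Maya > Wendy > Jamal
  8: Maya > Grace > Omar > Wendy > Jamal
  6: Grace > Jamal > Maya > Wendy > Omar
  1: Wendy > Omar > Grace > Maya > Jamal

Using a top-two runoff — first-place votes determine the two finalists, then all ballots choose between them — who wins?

Round 1 first-place votes: Jamal 0, Omar 9, Maya 8, Wendy 1, Grace 6. Omar and Maya advance.
Runoff: Omar is ranked above Maya on 10 ballots, Maya above Omar on 14.

Maya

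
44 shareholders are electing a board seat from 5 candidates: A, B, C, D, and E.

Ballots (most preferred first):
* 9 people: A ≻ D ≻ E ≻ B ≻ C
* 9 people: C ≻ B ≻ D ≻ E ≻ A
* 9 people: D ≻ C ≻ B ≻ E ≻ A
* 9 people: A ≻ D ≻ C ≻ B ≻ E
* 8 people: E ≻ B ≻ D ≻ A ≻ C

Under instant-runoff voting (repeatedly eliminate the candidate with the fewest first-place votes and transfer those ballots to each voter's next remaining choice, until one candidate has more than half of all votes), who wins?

Round 1: A 18, B 0, C 9, D 9, E 8. B eliminated.
Round 2: A 18, C 9, D 9, E 8. E eliminated.
Round 3: A 18, C 9, D 17. C eliminated.
Round 4: A 18, D 26. D has a majority (≥23).

D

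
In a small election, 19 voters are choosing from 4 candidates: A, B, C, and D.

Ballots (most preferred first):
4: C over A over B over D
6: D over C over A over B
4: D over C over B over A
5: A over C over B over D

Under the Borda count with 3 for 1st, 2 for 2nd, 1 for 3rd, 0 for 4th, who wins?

A: 4×2 + 6×1 + 4×0 + 5×3 = 29
B: 4×1 + 6×0 + 4×1 + 5×1 = 13
C: 4×3 + 6×2 + 4×2 + 5×2 = 42
D: 4×0 + 6×3 + 4×3 + 5×0 = 30

C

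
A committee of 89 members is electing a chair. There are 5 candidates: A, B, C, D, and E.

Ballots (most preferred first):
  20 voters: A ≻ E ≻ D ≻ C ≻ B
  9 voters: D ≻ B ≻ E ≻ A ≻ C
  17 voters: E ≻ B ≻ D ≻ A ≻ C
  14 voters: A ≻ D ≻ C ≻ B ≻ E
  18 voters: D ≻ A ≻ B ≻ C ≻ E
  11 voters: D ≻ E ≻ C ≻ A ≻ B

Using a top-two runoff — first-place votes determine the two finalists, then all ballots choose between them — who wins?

Round 1 first-place votes: A 34, B 0, C 0, D 38, E 17. D and A advance.
Runoff: D is ranked above A on 55 ballots, A above D on 34.

D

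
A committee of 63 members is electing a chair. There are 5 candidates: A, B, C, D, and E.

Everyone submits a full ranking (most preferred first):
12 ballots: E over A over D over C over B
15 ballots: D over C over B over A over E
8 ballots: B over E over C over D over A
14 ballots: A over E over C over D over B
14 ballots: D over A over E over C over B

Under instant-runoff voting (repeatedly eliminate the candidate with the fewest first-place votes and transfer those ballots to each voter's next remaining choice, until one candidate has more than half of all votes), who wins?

E

Round 1: A 14, B 8, C 0, D 29, E 12. C eliminated.
Round 2: A 14, B 8, D 29, E 12. B eliminated.
Round 3: A 14, D 29, E 20. A eliminated.
Round 4: D 29, E 34. E has a majority (≥32).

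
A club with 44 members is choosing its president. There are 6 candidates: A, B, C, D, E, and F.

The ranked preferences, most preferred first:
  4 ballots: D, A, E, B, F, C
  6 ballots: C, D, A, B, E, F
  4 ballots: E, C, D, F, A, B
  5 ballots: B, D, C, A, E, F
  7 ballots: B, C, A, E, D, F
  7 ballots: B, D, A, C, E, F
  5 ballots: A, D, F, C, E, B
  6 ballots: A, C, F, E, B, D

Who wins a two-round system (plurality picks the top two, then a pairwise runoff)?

Round 1 first-place votes: A 11, B 19, C 6, D 4, E 4, F 0. B and A advance.
Runoff: B is ranked above A on 19 ballots, A above B on 25.

A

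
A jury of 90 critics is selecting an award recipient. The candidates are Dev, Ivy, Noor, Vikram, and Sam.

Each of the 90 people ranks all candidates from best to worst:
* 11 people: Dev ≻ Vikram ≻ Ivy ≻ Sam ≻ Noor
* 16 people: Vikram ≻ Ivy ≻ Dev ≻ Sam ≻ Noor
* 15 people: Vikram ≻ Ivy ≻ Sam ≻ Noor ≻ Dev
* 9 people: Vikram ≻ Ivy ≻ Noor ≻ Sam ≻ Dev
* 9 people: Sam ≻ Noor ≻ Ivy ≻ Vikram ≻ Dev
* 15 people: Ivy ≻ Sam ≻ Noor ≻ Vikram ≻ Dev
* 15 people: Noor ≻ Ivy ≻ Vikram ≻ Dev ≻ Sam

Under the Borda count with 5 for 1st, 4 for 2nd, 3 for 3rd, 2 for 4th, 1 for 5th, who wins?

Dev: 11×5 + 16×3 + 15×1 + 9×1 + 9×1 + 15×1 + 15×2 = 181
Ivy: 11×3 + 16×4 + 15×4 + 9×4 + 9×3 + 15×5 + 15×4 = 355
Noor: 11×1 + 16×1 + 15×2 + 9×3 + 9×4 + 15×3 + 15×5 = 240
Vikram: 11×4 + 16×5 + 15×5 + 9×5 + 9×2 + 15×2 + 15×3 = 337
Sam: 11×2 + 16×2 + 15×3 + 9×2 + 9×5 + 15×4 + 15×1 = 237

Ivy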